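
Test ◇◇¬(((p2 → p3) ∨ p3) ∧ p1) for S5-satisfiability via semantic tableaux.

1. ◇◇¬(((p2 → p3) ∨ p3) ∧ p1), 0
2. ◇¬(((p2 → p3) ∨ p3) ∧ p1), 1
3. ¬(((p2 → p3) ∨ p3) ∧ p1), 2
4. ¬p1, 2
Accessibility: 0R0, 0R1, 0R2, 1R0, 1R1, 1R2, 2R0, 2R1, 2R2

Yes, satisfiable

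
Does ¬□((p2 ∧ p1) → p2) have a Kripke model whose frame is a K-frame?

Unsatisfiable

1. ¬□((p2 ∧ p1) → p2), 0
2. ¬((p2 ∧ p1) → p2), 1   [¬□-rule on 1: fresh world 1, 0R1]
3. p2 ∧ p1, 1   [¬→-rule on 2]
4. ¬p2, 1   [¬→-rule on 2]
5. p2, 1   [∧-rule on 3]
6. p1, 1   [∧-rule on 3]
Accessibility: 0R1
Branch closes: p2 and ¬p2 both at 1.
(One branch shown.) All branches close.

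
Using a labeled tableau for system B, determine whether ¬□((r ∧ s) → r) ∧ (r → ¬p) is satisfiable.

Unsatisfiable

1. ¬□((r ∧ s) → r) ∧ (r → ¬p), u
2. ¬□((r ∧ s) → r), u   [∧-rule on 1]
3. r → ¬p, u   [∧-rule on 1]
4. ¬p, u   [→-rule on 3 (branches; this branch)]
5. ¬((r ∧ s) → r), v   [¬□-rule on 2: fresh world v, uRv]
6. r ∧ s, v   [¬→-rule on 5]
7. ¬r, v   [¬→-rule on 5]
8. r, v   [∧-rule on 6]
9. s, v   [∧-rule on 6]
Accessibility: uRu, uRv, vRu, vRv
Branch closes: r and ¬r both at v.
Every branch closes; the branch above is one of them.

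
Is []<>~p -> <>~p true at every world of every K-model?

Tableau for the negation ~([]<>~p -> <>~p):
1. ~([]<>~p -> <>~p), u
2. []<>~p, u
3. ~<>~p, u
The negation has an open branch (countermodel exists).

Not valid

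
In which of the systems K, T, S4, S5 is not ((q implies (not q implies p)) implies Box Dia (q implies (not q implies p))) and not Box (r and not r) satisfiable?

K-tableau for the formula:
1. not ((q implies (not q implies p)) implies Box Dia (q implies (not q implies p))) and not Box (r and not r), 0
2. not ((q implies (not q implies p)) implies Box Dia (q implies (not q implies p))), 0   [and-rule on 1]
3. not Box (r and not r), 0   [and-rule on 1]
4. q implies (not q implies p), 0   [neg-implies-rule on 2]
5. not Box Dia (q implies (not q implies p)), 0   [neg-implies-rule on 2]
6. not q implies p, 0   [implies-rule on 4 (branches; this branch)]
7. p, 0   [implies-rule on 6 (branches; this branch)]
8. not (r and not r), 1   [neg-Box-rule on 3: fresh world 1, 0R1]
9. r, 1   [neg-and-rule on 8 (branches; this branch)]
10. not Dia (q implies (not q implies p)), 2   [neg-Box-rule on 5: fresh world 2, 0R2]
Accessibility: 0R1, 0R2
Complete open branch: satisfiable in K.
T-tableau for the formula:
1. not ((q implies (not q implies p)) implies Box Dia (q implies (not q implies p))) and not Box (r and not r), 0
2. not ((q implies (not q implies p)) implies Box Dia (q implies (not q implies p))), 0   [and-rule on 1]
3. not Box (r and not r), 0   [and-rule on 1]
4. q implies (not q implies p), 0   [neg-implies-rule on 2]
5. not Box Dia (q implies (not q implies p)), 0   [neg-implies-rule on 2]
6. not q implies p, 0   [implies-rule on 4 (branches; this branch)]
7. p, 0   [implies-rule on 6 (branches; this branch)]
8. not (r and not r), 1   [neg-Box-rule on 3: fresh world 1, 0R1]
9. r, 1   [neg-and-rule on 8 (branches; this branch)]
10. not Dia (q implies (not q implies p)), 2   [neg-Box-rule on 5: fresh world 2, 0R2]
11. not (q implies (not q implies p)), 2   [neg-Dia-rule on 10 via 2R2]
12. q, 2   [neg-implies-rule on 11]
13. not (not q implies p), 2   [neg-implies-rule on 11]
14. not q, 2   [neg-implies-rule on 13]
15. not p, 2   [neg-implies-rule on 13]
Accessibility: 0R0, 0R1, 0R2, 1R1, 2R2
Branch closes: q and not q both at 2.
Every branch closes (one shown): unsatisfiable in T, hence also in S4, S5 (every S4/S5-frame is a T-frame).

K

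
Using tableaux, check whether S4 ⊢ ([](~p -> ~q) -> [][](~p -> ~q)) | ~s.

Valid

Tableau for the negation ~(([](~p -> ~q) -> [][](~p -> ~q)) | ~s):
1. ~(([](~p -> ~q) -> [][](~p -> ~q)) | ~s), w0
2. ~([](~p -> ~q) -> [][](~p -> ~q)), w0   [~|-rule on 1]
3. s, w0   [~|-rule on 1]
4. [](~p -> ~q), w0   [~->-rule on 2]
5. ~[][](~p -> ~q), w0   [~->-rule on 2]
6. ~p -> ~q, w0   [[]-rule on 4 via w0Rw0]
7. ~q, w0   [->-rule on 6 (branches; this branch)]
8. ~[](~p -> ~q), w1   [~[]-rule on 5: fresh world w1, w0Rw1]
9. ~p -> ~q, w1   [[]-rule on 4 via w0Rw1]
10. ~q, w1   [->-rule on 9 (branches; this branch)]
11. ~(~p -> ~q), w2   [~[]-rule on 8: fresh world w2, w1Rw2]
12. ~p, w2   [~->-rule on 11]
13. q, w2   [~->-rule on 11]
14. ~p -> ~q, w2   [[]-rule on 4 via w0Rw2]
15. ~q, w2   [->-rule on 14 (branches; this branch)]
Accessibility: w0Rw0, w0Rw1, w0Rw2, w1Rw1, w1Rw2, w2Rw2
Branch closes: q and ~q both at w2.
All branches of the negation close; one closing branch shown above.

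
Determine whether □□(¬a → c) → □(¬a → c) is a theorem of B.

Tableau for the negation ¬(□□(¬a → c) → □(¬a → c)):
1. ¬(□□(¬a → c) → □(¬a → c)), u
2. □□(¬a → c), u   [¬→-rule on 1]
3. ¬□(¬a → c), u   [¬→-rule on 1]
4. □(¬a → c), u   [□-rule on 2 via uRu]
5. ¬a → c, u   [□-rule on 4 via uRu]
6. c, u   [→-rule on 5 (branches; this branch)]
7. ¬(¬a → c), v   [¬□-rule on 3: fresh world v, uRv]
8. ¬a, v   [¬→-rule on 7]
9. ¬c, v   [¬→-rule on 7]
10. □(¬a → c), v   [□-rule on 2 via uRv]
11. ¬a → c, v   [□-rule on 4 via uRv]
12. c, v   [→-rule on 11 (branches; this branch)]
Accessibility: uRu, uRv, vRu, vRv
Branch closes: c and ¬c both at v.
Every branch of the negation's tableau closes; the branch above is one of them.

Valid in B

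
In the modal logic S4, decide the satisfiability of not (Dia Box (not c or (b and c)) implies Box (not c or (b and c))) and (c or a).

Satisfiable (open branch found)

1. not (Dia Box (not c or (b and c)) implies Box (not c or (b and c))) and (c or a), w0
2. not (Dia Box (not c or (b and c)) implies Box (not c or (b and c))), w0
3. c or a, w0
4. Dia Box (not c or (b and c)), w0
5. not Box (not c or (b and c)), w0
6. a, w0
7. Box (not c or (b and c)), w1
8. not c or (b and c), w1
9. b and c, w1
10. b, w1
11. c, w1
12. not (not c or (b and c)), w2
13. c, w2
14. not (b and c), w2
15. not b, w2
Accessibility: w0Rw0, w0Rw1, w0Rw2, w1Rw1, w2Rw2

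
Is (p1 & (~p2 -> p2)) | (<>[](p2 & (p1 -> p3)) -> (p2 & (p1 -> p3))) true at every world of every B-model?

Tableau for the negation ~((p1 & (~p2 -> p2)) | (<>[](p2 & (p1 -> p3)) -> (p2 & (p1 -> p3)))):
1. ~((p1 & (~p2 -> p2)) | (<>[](p2 & (p1 -> p3)) -> (p2 & (p1 -> p3)))), u
2. ~(p1 & (~p2 -> p2)), u
3. ~(<>[](p2 & (p1 -> p3)) -> (p2 & (p1 -> p3))), u
4. <>[](p2 & (p1 -> p3)), u
5. ~(p2 & (p1 -> p3)), u
6. ~(~p2 -> p2), u
7. ~p2, u
8. ~(p1 -> p3), u
9. p1, u
10. ~p3, u
11. [](p2 & (p1 -> p3)), v
12. p2 & (p1 -> p3), u
13. p2, u
14. p1 -> p3, u
Accessibility: uRu, uRv, vRu, vRv
Branch closes: p2 and ~p2 both at u.
Every branch of the negation's tableau closes; the branch above is one of them.

Valid in B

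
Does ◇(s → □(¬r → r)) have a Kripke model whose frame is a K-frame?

1. ◇(s → □(¬r → r)), u
2. s → □(¬r → r), v
3. □(¬r → r), v
Accessibility: uRv

Satisfiable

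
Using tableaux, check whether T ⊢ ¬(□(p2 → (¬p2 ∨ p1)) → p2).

Not valid

Tableau for the negation □(p2 → (¬p2 ∨ p1)) → p2:
1. □(p2 → (¬p2 ∨ p1)) → p2, 0
2. p2, 0   [→-rule on 1 (branches; this branch)]
Accessibility: 0R0
The negation has an open branch (countermodel exists).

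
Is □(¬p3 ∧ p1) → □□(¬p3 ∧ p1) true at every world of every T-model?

Not valid

Tableau for the negation ¬(□(¬p3 ∧ p1) → □□(¬p3 ∧ p1)):
1. ¬(□(¬p3 ∧ p1) → □□(¬p3 ∧ p1)), u
2. □(¬p3 ∧ p1), u
3. ¬□□(¬p3 ∧ p1), u
4. ¬p3 ∧ p1, u
5. ¬p3, u
6. p1, u
7. ¬□(¬p3 ∧ p1), v
8. ¬p3 ∧ p1, v
9. ¬p3, v
10. p1, v
11. ¬(¬p3 ∧ p1), w
12. ¬p1, w
Accessibility: uRu, uRv, vRv, vRw, wRw
The negation has an open branch (countermodel exists).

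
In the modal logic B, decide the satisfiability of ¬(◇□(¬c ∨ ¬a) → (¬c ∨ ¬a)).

1. ¬(◇□(¬c ∨ ¬a) → (¬c ∨ ¬a)), u
2. ◇□(¬c ∨ ¬a), u   [¬→-rule on 1]
3. ¬(¬c ∨ ¬a), u   [¬→-rule on 1]
4. c, u   [¬∨-rule on 3]
5. a, u   [¬∨-rule on 3]
6. □(¬c ∨ ¬a), v   [◇-rule on 2: fresh world v, uRv]
7. ¬c ∨ ¬a, u   [□-rule on 6 via vRu]
8. ¬c ∨ ¬a, v   [□-rule on 6 via vRv]
9. ¬a, u   [∨-rule on 7 (branches; this branch)]
Accessibility: uRu, uRv, vRu, vRv
Branch closes: a and ¬a both at u.
(One branch shown.) All branches close.

Unsatisfiable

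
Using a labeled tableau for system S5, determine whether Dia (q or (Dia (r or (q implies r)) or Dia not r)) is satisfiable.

1. Dia (q or (Dia (r or (q implies r)) or Dia not r)), w0
2. q or (Dia (r or (q implies r)) or Dia not r), w1   [Dia-rule on 1: fresh world w1, w0Rw1]
3. Dia (r or (q implies r)) or Dia not r, w1   [or-rule on 2 (branches; this branch)]
4. Dia not r, w1   [or-rule on 3 (branches; this branch)]
5. not r, w2   [Dia-rule on 4: fresh world w2, w1Rw2]
Accessibility: w0Rw0, w0Rw1, w0Rw2, w1Rw0, w1Rw1, w1Rw2, w2Rw0, w2Rw1, w2Rw2

Satisfiable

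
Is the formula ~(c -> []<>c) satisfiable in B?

No, unsatisfiable

1. ~(c -> []<>c), 0
2. c, 0
3. ~[]<>c, 0
4. ~<>c, 1
5. ~c, 0
Accessibility: 0R0, 0R1, 1R0, 1R1
Branch closes: c and ~c both at 0.
(One branch shown.) All branches close.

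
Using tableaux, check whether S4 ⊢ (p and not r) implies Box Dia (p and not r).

Tableau for the negation not ((p and not r) implies Box Dia (p and not r)):
1. not ((p and not r) implies Box Dia (p and not r)), 0
2. p and not r, 0   [neg-implies-rule on 1]
3. not Box Dia (p and not r), 0   [neg-implies-rule on 1]
4. p, 0   [and-rule on 2]
5. not r, 0   [and-rule on 2]
6. not Dia (p and not r), 1   [neg-Box-rule on 3: fresh world 1, 0R1]
7. not (p and not r), 1   [neg-Dia-rule on 6 via 1R1]
8. r, 1   [neg-and-rule on 7 (branches; this branch)]
Accessibility: 0R0, 0R1, 1R1
The negation has an open branch (countermodel exists).

No, not valid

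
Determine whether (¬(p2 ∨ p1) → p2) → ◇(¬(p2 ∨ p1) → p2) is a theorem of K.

Not valid

Tableau for the negation ¬((¬(p2 ∨ p1) → p2) → ◇(¬(p2 ∨ p1) → p2)):
1. ¬((¬(p2 ∨ p1) → p2) → ◇(¬(p2 ∨ p1) → p2)), 0
2. ¬(p2 ∨ p1) → p2, 0   [¬→-rule on 1]
3. ¬◇(¬(p2 ∨ p1) → p2), 0   [¬→-rule on 1]
4. p2, 0   [→-rule on 2 (branches; this branch)]
The negation has an open branch (countermodel exists).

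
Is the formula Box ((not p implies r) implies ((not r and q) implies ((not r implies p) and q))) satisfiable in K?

Yes, satisfiable

1. Box ((not p implies r) implies ((not r and q) implies ((not r implies p) and q))), w0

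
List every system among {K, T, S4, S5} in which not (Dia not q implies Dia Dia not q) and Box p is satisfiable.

K

T-tableau for the formula:
1. not (Dia not q implies Dia Dia not q) and Box p, w0
2. not (Dia not q implies Dia Dia not q), w0
3. Box p, w0
4. Dia not q, w0
5. not Dia Dia not q, w0
6. p, w0
7. not Dia not q, w0
8. q, w0
9. not q, w1
10. p, w1
11. not Dia not q, w1
12. q, w1
Accessibility: w0Rw0, w0Rw1, w1Rw1
Branch closes: q and not q both at w1.
Every branch closes (one shown): unsatisfiable in T, hence also in S4, S5 (every S4/S5-frame is a T-frame).
K-tableau for the formula:
1. not (Dia not q implies Dia Dia not q) and Box p, w0
2. not (Dia not q implies Dia Dia not q), w0
3. Box p, w0
4. Dia not q, w0
5. not Dia Dia not q, w0
6. not q, w1
7. p, w1
8. not Dia not q, w1
Accessibility: w0Rw1
Complete open branch: satisfiable in K.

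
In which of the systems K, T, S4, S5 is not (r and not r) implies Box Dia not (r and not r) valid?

T, S4, S5

T-tableau for the negation not (not (r and not r) implies Box Dia not (r and not r)):
1. not (not (r and not r) implies Box Dia not (r and not r)), w0
2. not (r and not r), w0
3. not Box Dia not (r and not r), w0
4. r, w0
5. not Dia not (r and not r), w1
6. r and not r, w1
7. r, w1
8. not r, w1
Accessibility: w0Rw0, w0Rw1, w1Rw1
Branch closes: r and not r both at w1.
Every branch closes (one shown): valid in T, hence also in S4, S5 (every theorem of T is a theorem of S4 and S5).
K-tableau for the negation not (not (r and not r) implies Box Dia not (r and not r)):
1. not (not (r and not r) implies Box Dia not (r and not r)), w0
2. not (r and not r), w0
3. not Box Dia not (r and not r), w0
4. r, w0
5. not Dia not (r and not r), w1
Accessibility: w0Rw1
Complete open branch: countermodel on a K-frame, so not valid in K.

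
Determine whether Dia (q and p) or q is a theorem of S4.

No, not valid

Tableau for the negation not (Dia (q and p) or q):
1. not (Dia (q and p) or q), u
2. not Dia (q and p), u
3. not q, u
4. not (q and p), u
5. not p, u
Accessibility: uRu
The negation has an open branch (countermodel exists).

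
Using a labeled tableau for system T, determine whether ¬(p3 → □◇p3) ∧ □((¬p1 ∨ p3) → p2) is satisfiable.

Yes, satisfiable

1. ¬(p3 → □◇p3) ∧ □((¬p1 ∨ p3) → p2), 0
2. ¬(p3 → □◇p3), 0   [∧-rule on 1]
3. □((¬p1 ∨ p3) → p2), 0   [∧-rule on 1]
4. p3, 0   [¬→-rule on 2]
5. ¬□◇p3, 0   [¬→-rule on 2]
6. (¬p1 ∨ p3) → p2, 0   [□-rule on 3 via 0R0]
7. p2, 0   [→-rule on 6 (branches; this branch)]
8. ¬◇p3, 1   [¬□-rule on 5: fresh world 1, 0R1]
9. (¬p1 ∨ p3) → p2, 1   [□-rule on 3 via 0R1]
10. ¬p3, 1   [¬◇-rule on 8 via 1R1]
11. p2, 1   [→-rule on 9 (branches; this branch)]
Accessibility: 0R0, 0R1, 1R1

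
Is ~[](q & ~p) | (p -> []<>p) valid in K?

Invalid (countermodel exists)

Tableau for the negation ~(~[](q & ~p) | (p -> []<>p)):
1. ~(~[](q & ~p) | (p -> []<>p)), u
2. [](q & ~p), u
3. ~(p -> []<>p), u
4. p, u
5. ~[]<>p, u
6. ~<>p, v
7. q & ~p, v
8. q, v
9. ~p, v
Accessibility: uRv
The negation has an open branch (countermodel exists).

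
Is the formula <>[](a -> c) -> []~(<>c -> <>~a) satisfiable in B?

1. <>[](a -> c) -> []~(<>c -> <>~a), w0
2. []~(<>c -> <>~a), w0   [->-rule on 1 (branches; this branch)]
3. ~(<>c -> <>~a), w0   [[]-rule on 2 via w0Rw0]
4. <>c, w0   [~->-rule on 3]
5. ~<>~a, w0   [~->-rule on 3]
6. a, w0   [~<>-rule on 5 via w0Rw0]
7. c, w1   [<>-rule on 4: fresh world w1, w0Rw1]
8. ~(<>c -> <>~a), w1   [[]-rule on 2 via w0Rw1]
9. <>c, w1   [~->-rule on 8]
10. ~<>~a, w1   [~->-rule on 8]
11. a, w1   [~<>-rule on 5 via w0Rw1]
12. c, w2   [<>-rule on 9: fresh world w2, w1Rw2]
13. a, w2   [~<>-rule on 10 via w1Rw2]
Accessibility: w0Rw0, w0Rw1, w1Rw0, w1Rw1, w1Rw2, w2Rw1, w2Rw2

Satisfiable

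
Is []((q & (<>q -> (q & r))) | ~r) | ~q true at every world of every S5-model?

Tableau for the negation ~([]((q & (<>q -> (q & r))) | ~r) | ~q):
1. ~([]((q & (<>q -> (q & r))) | ~r) | ~q), 0
2. ~[]((q & (<>q -> (q & r))) | ~r), 0
3. q, 0
4. ~((q & (<>q -> (q & r))) | ~r), 1
5. ~(q & (<>q -> (q & r))), 1
6. r, 1
7. ~(<>q -> (q & r)), 1
8. <>q, 1
9. ~(q & r), 1
10. ~q, 1
11. q, 2
Accessibility: 0R0, 0R1, 0R2, 1R0, 1R1, 1R2, 2R0, 2R1, 2R2
The negation has an open branch (countermodel exists).

Not valid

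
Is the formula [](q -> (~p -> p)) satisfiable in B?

1. [](q -> (~p -> p)), 0
2. q -> (~p -> p), 0   [[]-rule on 1 via 0R0]
3. ~p -> p, 0   [->-rule on 2 (branches; this branch)]
4. p, 0   [->-rule on 3 (branches; this branch)]
Accessibility: 0R0

Satisfiable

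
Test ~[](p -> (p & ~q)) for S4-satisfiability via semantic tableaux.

Satisfiable

1. ~[](p -> (p & ~q)), 0
2. ~(p -> (p & ~q)), 1
3. p, 1
4. ~(p & ~q), 1
5. q, 1
Accessibility: 0R0, 0R1, 1R1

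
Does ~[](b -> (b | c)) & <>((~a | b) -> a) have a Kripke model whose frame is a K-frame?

1. ~[](b -> (b | c)) & <>((~a | b) -> a), 0
2. ~[](b -> (b | c)), 0   [&-rule on 1]
3. <>((~a | b) -> a), 0   [&-rule on 1]
4. ~(b -> (b | c)), 1   [~[]-rule on 2: fresh world 1, 0R1]
5. b, 1   [~->-rule on 4]
6. ~(b | c), 1   [~->-rule on 4]
7. ~b, 1   [~|-rule on 6]
8. ~c, 1   [~|-rule on 6]
Accessibility: 0R1
Branch closes: b and ~b both at 1.
(One branch shown.) All branches close.

Unsatisfiable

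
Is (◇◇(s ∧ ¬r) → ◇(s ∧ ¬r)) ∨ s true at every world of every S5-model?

Tableau for the negation ¬((◇◇(s ∧ ¬r) → ◇(s ∧ ¬r)) ∨ s):
1. ¬((◇◇(s ∧ ¬r) → ◇(s ∧ ¬r)) ∨ s), u
2. ¬(◇◇(s ∧ ¬r) → ◇(s ∧ ¬r)), u
3. ¬s, u
4. ◇◇(s ∧ ¬r), u
5. ¬◇(s ∧ ¬r), u
6. ¬(s ∧ ¬r), u
7. r, u
8. ◇(s ∧ ¬r), v
9. ¬(s ∧ ¬r), v
10. r, v
11. s ∧ ¬r, w
12. s, w
13. ¬r, w
14. ¬(s ∧ ¬r), w
15. r, w
Accessibility: uRu, uRv, uRw, vRu, vRv, vRw, wRu, wRv, wRw
Branch closes: r and ¬r both at w.
Every branch of the negation's tableau closes; the branch above is one of them.

Valid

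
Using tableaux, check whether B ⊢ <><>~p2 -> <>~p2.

Tableau for the negation ~(<><>~p2 -> <>~p2):
1. ~(<><>~p2 -> <>~p2), 0
2. <><>~p2, 0
3. ~<>~p2, 0
4. p2, 0
5. <>~p2, 1
6. p2, 1
7. ~p2, 2
Accessibility: 0R0, 0R1, 1R0, 1R1, 1R2, 2R1, 2R2
The negation has an open branch (countermodel exists).

Invalid (countermodel exists)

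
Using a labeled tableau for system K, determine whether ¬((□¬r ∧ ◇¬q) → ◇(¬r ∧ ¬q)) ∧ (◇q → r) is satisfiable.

1. ¬((□¬r ∧ ◇¬q) → ◇(¬r ∧ ¬q)) ∧ (◇q → r), u
2. ¬((□¬r ∧ ◇¬q) → ◇(¬r ∧ ¬q)), u
3. ◇q → r, u
4. □¬r ∧ ◇¬q, u
5. ¬◇(¬r ∧ ¬q), u
6. □¬r, u
7. ◇¬q, u
8. r, u
9. ¬q, v
10. ¬(¬r ∧ ¬q), v
11. ¬r, v
12. q, v
Accessibility: uRv
Branch closes: q and ¬q both at v.
All branches of the tableau close; one closing branch shown above.

No, unsatisfiable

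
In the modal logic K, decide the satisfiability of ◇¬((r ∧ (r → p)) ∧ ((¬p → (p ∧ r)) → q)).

1. ◇¬((r ∧ (r → p)) ∧ ((¬p → (p ∧ r)) → q)), 0
2. ¬((r ∧ (r → p)) ∧ ((¬p → (p ∧ r)) → q)), 1
3. ¬((¬p → (p ∧ r)) → q), 1
4. ¬p → (p ∧ r), 1
5. ¬q, 1
6. p ∧ r, 1
7. p, 1
8. r, 1
Accessibility: 0R1

Satisfiable (open branch found)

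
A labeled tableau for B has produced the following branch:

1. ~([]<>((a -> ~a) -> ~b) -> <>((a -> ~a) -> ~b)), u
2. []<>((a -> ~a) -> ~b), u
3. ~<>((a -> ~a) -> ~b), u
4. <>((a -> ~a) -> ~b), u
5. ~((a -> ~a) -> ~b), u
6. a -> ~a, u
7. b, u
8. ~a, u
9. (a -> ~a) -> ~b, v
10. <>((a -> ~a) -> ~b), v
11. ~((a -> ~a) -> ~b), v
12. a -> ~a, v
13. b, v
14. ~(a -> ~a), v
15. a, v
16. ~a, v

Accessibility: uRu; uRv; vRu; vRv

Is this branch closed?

Both a and ~a appear at v.

Yes, closed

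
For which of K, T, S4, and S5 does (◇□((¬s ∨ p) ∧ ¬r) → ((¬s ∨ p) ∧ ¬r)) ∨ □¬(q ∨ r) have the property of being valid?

S5

S5-tableau for the negation ¬((◇□((¬s ∨ p) ∧ ¬r) → ((¬s ∨ p) ∧ ¬r)) ∨ □¬(q ∨ r)):
1. ¬((◇□((¬s ∨ p) ∧ ¬r) → ((¬s ∨ p) ∧ ¬r)) ∨ □¬(q ∨ r)), 0
2. ¬(◇□((¬s ∨ p) ∧ ¬r) → ((¬s ∨ p) ∧ ¬r)), 0
3. ¬□¬(q ∨ r), 0
4. ◇□((¬s ∨ p) ∧ ¬r), 0
5. ¬((¬s ∨ p) ∧ ¬r), 0
6. ¬(¬s ∨ p), 0
7. s, 0
8. ¬p, 0
9. q ∨ r, 1
10. q, 1
11. □((¬s ∨ p) ∧ ¬r), 2
12. (¬s ∨ p) ∧ ¬r, 0
13. ¬s ∨ p, 0
14. ¬r, 0
15. (¬s ∨ p) ∧ ¬r, 1
16. ¬s ∨ p, 1
17. ¬r, 1
18. (¬s ∨ p) ∧ ¬r, 2
19. ¬s ∨ p, 2
20. ¬r, 2
21. p, 0
Accessibility: 0R0, 0R1, 0R2, 1R0, 1R1, 1R2, 2R0, 2R1, 2R2
Branch closes: p and ¬p both at 0.
Every branch closes (one shown): valid in S5.
S4-tableau for the negation ¬((◇□((¬s ∨ p) ∧ ¬r) → ((¬s ∨ p) ∧ ¬r)) ∨ □¬(q ∨ r)):
1. ¬((◇□((¬s ∨ p) ∧ ¬r) → ((¬s ∨ p) ∧ ¬r)) ∨ □¬(q ∨ r)), 0
2. ¬(◇□((¬s ∨ p) ∧ ¬r) → ((¬s ∨ p) ∧ ¬r)), 0
3. ¬□¬(q ∨ r), 0
4. ◇□((¬s ∨ p) ∧ ¬r), 0
5. ¬((¬s ∨ p) ∧ ¬r), 0
6. r, 0
7. q ∨ r, 1
8. r, 1
9. □((¬s ∨ p) ∧ ¬r), 2
10. (¬s ∨ p) ∧ ¬r, 2
11. ¬s ∨ p, 2
12. ¬r, 2
13. p, 2
Accessibility: 0R0, 0R1, 0R2, 1R1, 2R2
Complete open branch: countermodel on an S4-frame, so not valid in S4, nor in K, T (the same frame is also a K-frame and a T-frame).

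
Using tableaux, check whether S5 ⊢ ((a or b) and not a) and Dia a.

Invalid (countermodel exists)

Tableau for the negation not (((a or b) and not a) and Dia a):
1. not (((a or b) and not a) and Dia a), 0
2. not Dia a, 0
3. not a, 0
Accessibility: 0R0
The negation has an open branch (countermodel exists).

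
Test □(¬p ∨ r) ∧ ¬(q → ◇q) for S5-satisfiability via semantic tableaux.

Unsatisfiable (every branch closes)

1. □(¬p ∨ r) ∧ ¬(q → ◇q), u
2. □(¬p ∨ r), u
3. ¬(q → ◇q), u
4. q, u
5. ¬◇q, u
6. ¬p ∨ r, u
7. ¬q, u
Accessibility: uRu
Branch closes: q and ¬q both at u.
Every branch closes; the branch above is one of them.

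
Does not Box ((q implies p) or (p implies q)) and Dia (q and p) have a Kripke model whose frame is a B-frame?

Unsatisfiable

1. not Box ((q implies p) or (p implies q)) and Dia (q and p), u
2. not Box ((q implies p) or (p implies q)), u
3. Dia (q and p), u
4. not ((q implies p) or (p implies q)), v
5. not (q implies p), v
6. not (p implies q), v
7. q, v
8. not p, v
9. p, v
10. not q, v
Accessibility: uRu, uRv, vRu, vRv
Branch closes: p and not p both at v.
Every branch closes; the branch above is one of them.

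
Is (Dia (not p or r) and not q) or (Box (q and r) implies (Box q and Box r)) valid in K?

Tableau for the negation not ((Dia (not p or r) and not q) or (Box (q and r) implies (Box q and Box r))):
1. not ((Dia (not p or r) and not q) or (Box (q and r) implies (Box q and Box r))), u
2. not (Dia (not p or r) and not q), u
3. not (Box (q and r) implies (Box q and Box r)), u
4. Box (q and r), u
5. not (Box q and Box r), u
6. q, u
7. not Box r, u
8. not r, v
9. q and r, v
10. q, v
11. r, v
Accessibility: uRv
Branch closes: r and not r both at v.
Every branch of the negation's tableau closes; the branch above is one of them.

Yes, valid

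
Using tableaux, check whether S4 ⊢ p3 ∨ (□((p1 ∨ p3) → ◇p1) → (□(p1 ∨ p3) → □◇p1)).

Tableau for the negation ¬(p3 ∨ (□((p1 ∨ p3) → ◇p1) → (□(p1 ∨ p3) → □◇p1))):
1. ¬(p3 ∨ (□((p1 ∨ p3) → ◇p1) → (□(p1 ∨ p3) → □◇p1))), w0
2. ¬p3, w0
3. ¬(□((p1 ∨ p3) → ◇p1) → (□(p1 ∨ p3) → □◇p1)), w0
4. □((p1 ∨ p3) → ◇p1), w0
5. ¬(□(p1 ∨ p3) → □◇p1), w0
6. □(p1 ∨ p3), w0
7. ¬□◇p1, w0
8. (p1 ∨ p3) → ◇p1, w0
9. p1 ∨ p3, w0
10. ◇p1, w0
11. p1, w0
12. ¬◇p1, w1
13. (p1 ∨ p3) → ◇p1, w1
14. p1 ∨ p3, w1
15. ¬p1, w1
16. ◇p1, w1
17. p3, w1
18. p1, w2
19. (p1 ∨ p3) → ◇p1, w2
20. p1 ∨ p3, w2
21. ◇p1, w2
22. p3, w2
23. p1, w3
24. (p1 ∨ p3) → ◇p1, w3
25. p1 ∨ p3, w3
26. ¬p1, w3
Accessibility: w0Rw0, w0Rw1, w0Rw2, w0Rw3, w1Rw1, w1Rw3, w2Rw2, w3Rw3
Branch closes: p1 and ¬p1 both at w3.
All branches of the negation close; one closing branch shown above.

Yes, valid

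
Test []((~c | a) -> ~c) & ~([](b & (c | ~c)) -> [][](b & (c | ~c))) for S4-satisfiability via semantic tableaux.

Unsatisfiable (every branch closes)

1. []((~c | a) -> ~c) & ~([](b & (c | ~c)) -> [][](b & (c | ~c))), 0
2. []((~c | a) -> ~c), 0
3. ~([](b & (c | ~c)) -> [][](b & (c | ~c))), 0
4. [](b & (c | ~c)), 0
5. ~[][](b & (c | ~c)), 0
6. (~c | a) -> ~c, 0
7. b & (c | ~c), 0
8. b, 0
9. c | ~c, 0
10. ~(~c | a), 0
11. c, 0
12. ~a, 0
13. ~[](b & (c | ~c)), 1
14. (~c | a) -> ~c, 1
15. b & (c | ~c), 1
16. b, 1
17. c | ~c, 1
18. ~(~c | a), 1
19. c, 1
20. ~a, 1
21. ~(b & (c | ~c)), 2
22. (~c | a) -> ~c, 2
23. b & (c | ~c), 2
24. b, 2
25. c | ~c, 2
26. ~(c | ~c), 2
27. ~c, 2
28. c, 2
Accessibility: 0R0, 0R1, 0R2, 1R1, 1R2, 2R2
Branch closes: c and ~c both at 2.
Every branch closes; the branch above is one of them.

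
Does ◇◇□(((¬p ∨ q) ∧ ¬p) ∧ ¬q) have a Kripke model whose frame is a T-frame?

1. ◇◇□(((¬p ∨ q) ∧ ¬p) ∧ ¬q), u
2. ◇□(((¬p ∨ q) ∧ ¬p) ∧ ¬q), v
3. □(((¬p ∨ q) ∧ ¬p) ∧ ¬q), w
4. ((¬p ∨ q) ∧ ¬p) ∧ ¬q, w
5. (¬p ∨ q) ∧ ¬p, w
6. ¬q, w
7. ¬p ∨ q, w
8. ¬p, w
Accessibility: uRu, uRv, vRv, vRw, wRw

Satisfiable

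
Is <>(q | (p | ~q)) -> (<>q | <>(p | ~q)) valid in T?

Tableau for the negation ~(<>(q | (p | ~q)) -> (<>q | <>(p | ~q))):
1. ~(<>(q | (p | ~q)) -> (<>q | <>(p | ~q))), 0
2. <>(q | (p | ~q)), 0
3. ~(<>q | <>(p | ~q)), 0
4. ~<>q, 0
5. ~<>(p | ~q), 0
6. ~q, 0
7. ~(p | ~q), 0
8. ~p, 0
9. q, 0
Accessibility: 0R0
Branch closes: q and ~q both at 0.
All branches of the negation close; one closing branch shown above.

Valid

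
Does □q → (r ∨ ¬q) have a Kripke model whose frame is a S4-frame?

1. □q → (r ∨ ¬q), w0
2. r ∨ ¬q, w0
3. ¬q, w0
Accessibility: w0Rw0

Satisfiable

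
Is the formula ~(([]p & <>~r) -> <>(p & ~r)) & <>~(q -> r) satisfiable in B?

1. ~(([]p & <>~r) -> <>(p & ~r)) & <>~(q -> r), w0
2. ~(([]p & <>~r) -> <>(p & ~r)), w0   [&-rule on 1]
3. <>~(q -> r), w0   [&-rule on 1]
4. []p & <>~r, w0   [~->-rule on 2]
5. ~<>(p & ~r), w0   [~->-rule on 2]
6. []p, w0   [&-rule on 4]
7. <>~r, w0   [&-rule on 4]
8. ~(p & ~r), w0   [~<>-rule on 5 via w0Rw0]
9. p, w0   [[]-rule on 6 via w0Rw0]
10. r, w0   [~&-rule on 8 (branches; this branch)]
11. ~(q -> r), w1   [<>-rule on 3: fresh world w1, w0Rw1]
12. q, w1   [~->-rule on 11]
13. ~r, w1   [~->-rule on 11]
14. ~(p & ~r), w1   [~<>-rule on 5 via w0Rw1]
15. p, w1   [[]-rule on 6 via w0Rw1]
16. r, w1   [~&-rule on 14 (branches; this branch)]
Accessibility: w0Rw0, w0Rw1, w1Rw0, w1Rw1
Branch closes: r and ~r both at w1.
Every branch closes; the branch above is one of them.

Unsatisfiable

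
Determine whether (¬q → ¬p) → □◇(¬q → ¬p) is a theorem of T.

Tableau for the negation ¬((¬q → ¬p) → □◇(¬q → ¬p)):
1. ¬((¬q → ¬p) → □◇(¬q → ¬p)), u
2. ¬q → ¬p, u
3. ¬□◇(¬q → ¬p), u
4. ¬p, u
5. ¬◇(¬q → ¬p), v
6. ¬(¬q → ¬p), v
7. ¬q, v
8. p, v
Accessibility: uRu, uRv, vRv
The negation has an open branch (countermodel exists).

Invalid (countermodel exists)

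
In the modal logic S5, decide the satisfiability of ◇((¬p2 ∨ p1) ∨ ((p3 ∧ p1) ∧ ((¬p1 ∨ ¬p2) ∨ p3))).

1. ◇((¬p2 ∨ p1) ∨ ((p3 ∧ p1) ∧ ((¬p1 ∨ ¬p2) ∨ p3))), 0
2. (¬p2 ∨ p1) ∨ ((p3 ∧ p1) ∧ ((¬p1 ∨ ¬p2) ∨ p3)), 1
3. (p3 ∧ p1) ∧ ((¬p1 ∨ ¬p2) ∨ p3), 1
4. p3 ∧ p1, 1
5. (¬p1 ∨ ¬p2) ∨ p3, 1
6. p3, 1
7. p1, 1
Accessibility: 0R0, 0R1, 1R0, 1R1

Yes, satisfiable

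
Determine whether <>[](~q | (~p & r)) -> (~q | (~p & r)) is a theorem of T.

No, not valid

Tableau for the negation ~(<>[](~q | (~p & r)) -> (~q | (~p & r))):
1. ~(<>[](~q | (~p & r)) -> (~q | (~p & r))), 0
2. <>[](~q | (~p & r)), 0   [~->-rule on 1]
3. ~(~q | (~p & r)), 0   [~->-rule on 1]
4. q, 0   [~|-rule on 3]
5. ~(~p & r), 0   [~|-rule on 3]
6. ~r, 0   [~&-rule on 5 (branches; this branch)]
7. [](~q | (~p & r)), 1   [<>-rule on 2: fresh world 1, 0R1]
8. ~q | (~p & r), 1   [[]-rule on 7 via 1R1]
9. ~p & r, 1   [|-rule on 8 (branches; this branch)]
10. ~p, 1   [&-rule on 9]
11. r, 1   [&-rule on 9]
Accessibility: 0R0, 0R1, 1R1
The negation has an open branch (countermodel exists).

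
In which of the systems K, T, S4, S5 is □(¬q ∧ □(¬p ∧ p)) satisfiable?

T-tableau for the formula:
1. □(¬q ∧ □(¬p ∧ p)), 0
2. ¬q ∧ □(¬p ∧ p), 0   [□-rule on 1 via 0R0]
3. ¬q, 0   [∧-rule on 2]
4. □(¬p ∧ p), 0   [∧-rule on 2]
5. ¬p ∧ p, 0   [□-rule on 4 via 0R0]
6. ¬p, 0   [∧-rule on 5]
7. p, 0   [∧-rule on 5]
Accessibility: 0R0
Branch closes: p and ¬p both at 0.
Every branch closes (one shown): unsatisfiable in T, hence also in S4, S5 (every S4/S5-frame is a T-frame).
K-tableau for the formula:
1. □(¬q ∧ □(¬p ∧ p)), 0
Complete open branch: satisfiable in K.

K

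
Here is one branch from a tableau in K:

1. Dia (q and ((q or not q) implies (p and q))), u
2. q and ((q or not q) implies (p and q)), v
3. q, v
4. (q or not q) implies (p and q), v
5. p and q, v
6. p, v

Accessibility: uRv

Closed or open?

Open

No atom appears with both signs at the same world.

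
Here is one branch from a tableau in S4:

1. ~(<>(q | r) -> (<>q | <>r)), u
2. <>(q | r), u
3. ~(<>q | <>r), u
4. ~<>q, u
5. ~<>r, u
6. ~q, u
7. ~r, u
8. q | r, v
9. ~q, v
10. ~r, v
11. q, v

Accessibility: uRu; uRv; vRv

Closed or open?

Yes, closed

Both q and ~q appear at v.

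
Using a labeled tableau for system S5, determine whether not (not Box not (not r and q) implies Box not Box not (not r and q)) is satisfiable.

1. not (not Box not (not r and q) implies Box not Box not (not r and q)), u
2. not Box not (not r and q), u
3. not Box not Box not (not r and q), u
4. not r and q, v
5. not r, v
6. q, v
7. Box not (not r and q), w
8. not (not r and q), u
9. not (not r and q), v
10. not (not r and q), w
11. not q, u
12. not q, v
Accessibility: uRu, uRv, uRw, vRu, vRv, vRw, wRu, wRv, wRw
Branch closes: q and not q both at v.
(One branch shown.) All branches close.

No, unsatisfiable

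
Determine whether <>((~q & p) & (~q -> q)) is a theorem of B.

No, not valid

Tableau for the negation ~<>((~q & p) & (~q -> q)):
1. ~<>((~q & p) & (~q -> q)), 0
2. ~((~q & p) & (~q -> q)), 0
3. ~(~q -> q), 0
4. ~q, 0
Accessibility: 0R0
The negation has an open branch (countermodel exists).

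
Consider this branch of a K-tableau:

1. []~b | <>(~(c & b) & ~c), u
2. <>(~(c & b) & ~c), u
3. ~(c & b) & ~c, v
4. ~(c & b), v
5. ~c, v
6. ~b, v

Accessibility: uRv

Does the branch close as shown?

There is no literal clash: for every atom and world, at most one sign appears.

Not closed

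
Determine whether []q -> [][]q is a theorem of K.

Tableau for the negation ~([]q -> [][]q):
1. ~([]q -> [][]q), 0
2. []q, 0   [~->-rule on 1]
3. ~[][]q, 0   [~->-rule on 1]
4. ~[]q, 1   [~[]-rule on 3: fresh world 1, 0R1]
5. q, 1   [[]-rule on 2 via 0R1]
6. ~q, 2   [~[]-rule on 4: fresh world 2, 1R2]
Accessibility: 0R1, 1R2
The negation has an open branch (countermodel exists).

No, not valid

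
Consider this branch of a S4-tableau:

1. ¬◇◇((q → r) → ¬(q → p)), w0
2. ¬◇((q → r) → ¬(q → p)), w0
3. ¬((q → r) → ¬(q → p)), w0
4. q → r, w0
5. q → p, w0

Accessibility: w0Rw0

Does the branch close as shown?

Open

No atom appears with both signs at the same world.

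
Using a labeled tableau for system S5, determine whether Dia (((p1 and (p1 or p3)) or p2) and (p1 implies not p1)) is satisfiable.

1. Dia (((p1 and (p1 or p3)) or p2) and (p1 implies not p1)), u
2. ((p1 and (p1 or p3)) or p2) and (p1 implies not p1), v
3. (p1 and (p1 or p3)) or p2, v
4. p1 implies not p1, v
5. p2, v
6. not p1, v
Accessibility: uRu, uRv, vRu, vRv

Yes, satisfiable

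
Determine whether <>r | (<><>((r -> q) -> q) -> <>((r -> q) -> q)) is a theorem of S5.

Tableau for the negation ~(<>r | (<><>((r -> q) -> q) -> <>((r -> q) -> q))):
1. ~(<>r | (<><>((r -> q) -> q) -> <>((r -> q) -> q))), u
2. ~<>r, u   [~|-rule on 1]
3. ~(<><>((r -> q) -> q) -> <>((r -> q) -> q)), u   [~|-rule on 1]
4. <><>((r -> q) -> q), u   [~->-rule on 3]
5. ~<>((r -> q) -> q), u   [~->-rule on 3]
6. ~r, u   [~<>-rule on 2 via uRu]
7. ~((r -> q) -> q), u   [~<>-rule on 5 via uRu]
8. r -> q, u   [~->-rule on 7]
9. ~q, u   [~->-rule on 7]
10. <>((r -> q) -> q), v   [<>-rule on 4: fresh world v, uRv]
11. ~r, v   [~<>-rule on 2 via uRv]
12. ~((r -> q) -> q), v   [~<>-rule on 5 via uRv]
13. r -> q, v   [~->-rule on 12]
14. ~q, v   [~->-rule on 12]
15. (r -> q) -> q, w   [<>-rule on 10: fresh world w, vRw]
16. ~r, w   [~<>-rule on 2 via uRw]
17. ~((r -> q) -> q), w   [~<>-rule on 5 via uRw]
18. r -> q, w   [~->-rule on 17]
19. ~q, w   [~->-rule on 17]
20. ~(r -> q), w   [->-rule on 15 (branches; this branch)]
21. r, w   [~->-rule on 20]
Accessibility: uRu, uRv, uRw, vRu, vRv, vRw, wRu, wRv, wRw
Branch closes: r and ~r both at w.
All branches of the negation close; one closing branch shown above.

Valid in S5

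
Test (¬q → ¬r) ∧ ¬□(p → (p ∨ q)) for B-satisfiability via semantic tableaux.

Unsatisfiable

1. (¬q → ¬r) ∧ ¬□(p → (p ∨ q)), w0
2. ¬q → ¬r, w0
3. ¬□(p → (p ∨ q)), w0
4. ¬r, w0
5. ¬(p → (p ∨ q)), w1
6. p, w1
7. ¬(p ∨ q), w1
8. ¬p, w1
9. ¬q, w1
Accessibility: w0Rw0, w0Rw1, w1Rw0, w1Rw1
Branch closes: p and ¬p both at w1.
(One branch shown.) All branches close.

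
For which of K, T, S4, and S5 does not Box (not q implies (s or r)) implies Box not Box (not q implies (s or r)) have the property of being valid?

S4-tableau for the negation not (not Box (not q implies (s or r)) implies Box not Box (not q implies (s or r))):
1. not (not Box (not q implies (s or r)) implies Box not Box (not q implies (s or r))), 0
2. not Box (not q implies (s or r)), 0   [neg-implies-rule on 1]
3. not Box not Box (not q implies (s or r)), 0   [neg-implies-rule on 1]
4. not (not q implies (s or r)), 1   [neg-Box-rule on 2: fresh world 1, 0R1]
5. not q, 1   [neg-implies-rule on 4]
6. not (s or r), 1   [neg-implies-rule on 4]
7. not s, 1   [neg-or-rule on 6]
8. not r, 1   [neg-or-rule on 6]
9. Box (not q implies (s or r)), 2   [neg-Box-rule on 3: fresh world 2, 0R2]
10. not q implies (s or r), 2   [Box-rule on 9 via 2R2]
11. s or r, 2   [implies-rule on 10 (branches; this branch)]
12. r, 2   [or-rule on 11 (branches; this branch)]
Accessibility: 0R0, 0R1, 0R2, 1R1, 2R2
Complete open branch: countermodel on an S4-frame, so not valid in S4, nor in K, T (the same frame is also a K-frame and a T-frame).
S5-tableau for the negation not (not Box (not q implies (s or r)) implies Box not Box (not q implies (s or r))):
1. not (not Box (not q implies (s or r)) implies Box not Box (not q implies (s or r))), 0
2. not Box (not q implies (s or r)), 0   [neg-implies-rule on 1]
3. not Box not Box (not q implies (s or r)), 0   [neg-implies-rule on 1]
4. not (not q implies (s or r)), 1   [neg-Box-rule on 2: fresh world 1, 0R1]
5. not q, 1   [neg-implies-rule on 4]
6. not (s or r), 1   [neg-implies-rule on 4]
7. not s, 1   [neg-or-rule on 6]
8. not r, 1   [neg-or-rule on 6]
9. Box (not q implies (s or r)), 2   [neg-Box-rule on 3: fresh world 2, 0R2]
10. not q implies (s or r), 0   [Box-rule on 9 via 2R0]
11. not q implies (s or r), 1   [Box-rule on 9 via 2R1]
12. not q implies (s or r), 2   [Box-rule on 9 via 2R2]
13. s or r, 0   [implies-rule on 10 (branches; this branch)]
14. s or r, 1   [implies-rule on 11 (branches; this branch)]
15. s or r, 2   [implies-rule on 12 (branches; this branch)]
16. r, 0   [or-rule on 13 (branches; this branch)]
17. r, 1   [or-rule on 14 (branches; this branch)]
Accessibility: 0R0, 0R1, 0R2, 1R0, 1R1, 1R2, 2R0, 2R1, 2R2
Branch closes: r and not r both at 1.
Every branch closes (one shown): valid in S5.

S5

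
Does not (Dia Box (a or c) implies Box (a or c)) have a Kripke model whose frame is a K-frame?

1. not (Dia Box (a or c) implies Box (a or c)), w0
2. Dia Box (a or c), w0
3. not Box (a or c), w0
4. Box (a or c), w1
5. not (a or c), w2
6. not a, w2
7. not c, w2
Accessibility: w0Rw1, w0Rw2

Satisfiable (open branch found)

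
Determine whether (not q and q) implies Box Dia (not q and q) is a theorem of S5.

Valid in S5

Tableau for the negation not ((not q and q) implies Box Dia (not q and q)):
1. not ((not q and q) implies Box Dia (not q and q)), u
2. not q and q, u
3. not Box Dia (not q and q), u
4. not q, u
5. q, u
Accessibility: uRu
Branch closes: q and not q both at u.
Every branch of the negation's tableau closes; the branch above is one of them.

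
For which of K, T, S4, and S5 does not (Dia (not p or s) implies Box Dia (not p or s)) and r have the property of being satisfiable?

S4-tableau for the formula:
1. not (Dia (not p or s) implies Box Dia (not p or s)) and r, w0
2. not (Dia (not p or s) implies Box Dia (not p or s)), w0
3. r, w0
4. Dia (not p or s), w0
5. not Box Dia (not p or s), w0
6. not p or s, w1
7. s, w1
8. not Dia (not p or s), w2
9. not (not p or s), w2
10. p, w2
11. not s, w2
Accessibility: w0Rw0, w0Rw1, w0Rw2, w1Rw1, w2Rw2
Complete open branch: satisfiable in S4, hence also in K, T (this S4-model is also a K-model and a T-model).
S5-tableau for the formula:
1. not (Dia (not p or s) implies Box Dia (not p or s)) and r, w0
2. not (Dia (not p or s) implies Box Dia (not p or s)), w0
3. r, w0
4. Dia (not p or s), w0
5. not Box Dia (not p or s), w0
6. not p or s, w1
7. s, w1
8. not Dia (not p or s), w2
9. not (not p or s), w0
10. p, w0
11. not s, w0
12. not (not p or s), w1
13. p, w1
14. not s, w1
Accessibility: w0Rw0, w0Rw1, w0Rw2, w1Rw0, w1Rw1, w1Rw2, w2Rw0, w2Rw1, w2Rw2
Branch closes: s and not s both at w1.
Every branch closes (one shown): unsatisfiable in S5.

K, T, S4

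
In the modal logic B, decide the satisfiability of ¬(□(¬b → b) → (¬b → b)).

1. ¬(□(¬b → b) → (¬b → b)), 0
2. □(¬b → b), 0   [¬→-rule on 1]
3. ¬(¬b → b), 0   [¬→-rule on 1]
4. ¬b, 0   [¬→-rule on 3]
5. ¬b → b, 0   [□-rule on 2 via 0R0]
6. b, 0   [→-rule on 5 (branches; this branch)]
Accessibility: 0R0
Branch closes: b and ¬b both at 0.
All branches of the tableau close; one closing branch shown above.

Unsatisfiable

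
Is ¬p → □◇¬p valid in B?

Valid in B

Tableau for the negation ¬(¬p → □◇¬p):
1. ¬(¬p → □◇¬p), u
2. ¬p, u   [¬→-rule on 1]
3. ¬□◇¬p, u   [¬→-rule on 1]
4. ¬◇¬p, v   [¬□-rule on 3: fresh world v, uRv]
5. p, u   [¬◇-rule on 4 via vRu]
Accessibility: uRu, uRv, vRu, vRv
Branch closes: p and ¬p both at u.
All branches of the negation close; one closing branch shown above.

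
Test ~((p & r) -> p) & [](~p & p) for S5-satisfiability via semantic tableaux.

1. ~((p & r) -> p) & [](~p & p), u
2. ~((p & r) -> p), u   [&-rule on 1]
3. [](~p & p), u   [&-rule on 1]
4. p & r, u   [~->-rule on 2]
5. ~p, u   [~->-rule on 2]
6. p, u   [&-rule on 4]
7. r, u   [&-rule on 4]
Accessibility: uRu
Branch closes: p and ~p both at u.
Every branch closes; the branch above is one of them.

No, unsatisfiable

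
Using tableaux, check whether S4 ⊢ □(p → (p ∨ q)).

Valid

Tableau for the negation ¬□(p → (p ∨ q)):
1. ¬□(p → (p ∨ q)), u
2. ¬(p → (p ∨ q)), v
3. p, v
4. ¬(p ∨ q), v
5. ¬p, v
6. ¬q, v
Accessibility: uRu, uRv, vRv
Branch closes: p and ¬p both at v.
All branches of the negation close; one closing branch shown above.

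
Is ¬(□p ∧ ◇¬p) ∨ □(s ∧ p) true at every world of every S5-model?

Tableau for the negation ¬(¬(□p ∧ ◇¬p) ∨ □(s ∧ p)):
1. ¬(¬(□p ∧ ◇¬p) ∨ □(s ∧ p)), u
2. □p ∧ ◇¬p, u   [¬∨-rule on 1]
3. ¬□(s ∧ p), u   [¬∨-rule on 1]
4. □p, u   [∧-rule on 2]
5. ◇¬p, u   [∧-rule on 2]
6. p, u   [□-rule on 4 via uRu]
7. ¬(s ∧ p), v   [¬□-rule on 3: fresh world v, uRv]
8. p, v   [□-rule on 4 via uRv]
9. ¬s, v   [¬∧-rule on 7 (branches; this branch)]
10. ¬p, w   [◇-rule on 5: fresh world w, uRw]
11. p, w   [□-rule on 4 via uRw]
Accessibility: uRu, uRv, uRw, vRu, vRv, vRw, wRu, wRv, wRw
Branch closes: p and ¬p both at w.
All branches of the negation close; one closing branch shown above.

Valid in S5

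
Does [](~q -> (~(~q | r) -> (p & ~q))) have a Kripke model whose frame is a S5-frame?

1. [](~q -> (~(~q | r) -> (p & ~q))), w0
2. ~q -> (~(~q | r) -> (p & ~q)), w0
3. ~(~q | r) -> (p & ~q), w0
4. p & ~q, w0
5. p, w0
6. ~q, w0
Accessibility: w0Rw0

Satisfiable (open branch found)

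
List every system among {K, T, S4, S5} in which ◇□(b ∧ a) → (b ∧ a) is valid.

S5-tableau for the negation ¬(◇□(b ∧ a) → (b ∧ a)):
1. ¬(◇□(b ∧ a) → (b ∧ a)), u
2. ◇□(b ∧ a), u
3. ¬(b ∧ a), u
4. ¬a, u
5. □(b ∧ a), v
6. b ∧ a, u
7. b, u
8. a, u
Accessibility: uRu, uRv, vRu, vRv
Branch closes: a and ¬a both at u.
Every branch closes (one shown): valid in S5.
S4-tableau for the negation ¬(◇□(b ∧ a) → (b ∧ a)):
1. ¬(◇□(b ∧ a) → (b ∧ a)), u
2. ◇□(b ∧ a), u
3. ¬(b ∧ a), u
4. ¬a, u
5. □(b ∧ a), v
6. b ∧ a, v
7. b, v
8. a, v
Accessibility: uRu, uRv, vRv
Complete open branch: countermodel on an S4-frame, so not valid in S4, nor in K, T (the same frame is also a K-frame and a T-frame).

S5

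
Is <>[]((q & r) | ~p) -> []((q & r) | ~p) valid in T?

Invalid (countermodel exists)

Tableau for the negation ~(<>[]((q & r) | ~p) -> []((q & r) | ~p)):
1. ~(<>[]((q & r) | ~p) -> []((q & r) | ~p)), u
2. <>[]((q & r) | ~p), u
3. ~[]((q & r) | ~p), u
4. []((q & r) | ~p), v
5. (q & r) | ~p, v
6. ~p, v
7. ~((q & r) | ~p), w
8. ~(q & r), w
9. p, w
10. ~r, w
Accessibility: uRu, uRv, uRw, vRv, wRw
The negation has an open branch (countermodel exists).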